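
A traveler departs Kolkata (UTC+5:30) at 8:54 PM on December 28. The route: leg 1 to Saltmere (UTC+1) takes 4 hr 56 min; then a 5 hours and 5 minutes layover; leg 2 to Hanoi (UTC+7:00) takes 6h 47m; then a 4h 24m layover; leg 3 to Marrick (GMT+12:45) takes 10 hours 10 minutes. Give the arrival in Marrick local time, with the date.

11:31 AM on Dec 30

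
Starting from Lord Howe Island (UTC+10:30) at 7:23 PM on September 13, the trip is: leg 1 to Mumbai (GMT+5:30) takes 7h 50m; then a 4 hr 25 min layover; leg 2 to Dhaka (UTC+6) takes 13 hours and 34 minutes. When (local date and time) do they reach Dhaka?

4:42 PM on Sep 14

Convert departure to UTC: 7:23 PM − 10:30 = 8:53 AM UTC on Sep 13.
Add 7 hours and 50 minutes leg 1 → 4:43 PM UTC.
Add 4 hours and 25 minutes layover in Mumbai → 9:08 PM UTC.
Add 13 hours and 34 minutes leg 2 → 10:42 AM UTC (Sep 14).
Dhaka is UTC+6:00, so local arrival = 10:42 AM + 6:00 = 4:42 PM on Sep 14.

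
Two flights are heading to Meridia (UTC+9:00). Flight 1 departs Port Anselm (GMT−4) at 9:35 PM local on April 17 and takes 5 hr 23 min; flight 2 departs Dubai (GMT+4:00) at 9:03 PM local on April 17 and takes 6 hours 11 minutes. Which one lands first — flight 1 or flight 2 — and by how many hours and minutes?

Flight 1 in UTC: 9:35 PM + 4:00 = 1:35 AM on Apr 18.
+5 hours and 23 minutes → arrive 6:58 AM UTC on Apr 18.
Flight 2 in UTC: 9:03 PM − 4:00 = 5:03 PM on Apr 17.
+6 hours and 11 minutes → arrive 11:14 PM UTC on Apr 17.
Flight 2 lands earlier by 7 hours 44 minutes.

the second, by 7 hours 44 minutes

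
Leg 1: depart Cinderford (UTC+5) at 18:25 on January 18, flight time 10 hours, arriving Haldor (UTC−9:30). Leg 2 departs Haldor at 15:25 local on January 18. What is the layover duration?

Convert departure to UTC: 18:25 − 5:00 = 13:25 UTC on Jan 18.
Add 10 hours flight time → 23:25 UTC.
Haldor is UTC−9:30, so local arrival = 23:25 − 9:30 = 13:55 on Jan 18.
Layover = 15:25 − 13:55 = 1 hour 30 minutes.

1 hour 30 minutes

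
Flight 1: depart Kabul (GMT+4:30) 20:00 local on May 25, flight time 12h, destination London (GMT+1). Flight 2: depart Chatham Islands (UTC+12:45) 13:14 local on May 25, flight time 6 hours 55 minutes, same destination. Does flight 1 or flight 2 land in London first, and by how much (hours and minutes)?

Flight 1 in UTC: 20:00 − 4:30 = 15:30 on May 25.
+12 hours → arrive 03:30 UTC on May 26.
Flight 2 in UTC: 13:14 − 12:45 = 00:29 on May 25.
+6 hours 55 minutes → arrive 07:24 UTC on May 25.
Flight 2 lands earlier by 20 hours 6 minutes.

the second, by 20 hours 6 minutes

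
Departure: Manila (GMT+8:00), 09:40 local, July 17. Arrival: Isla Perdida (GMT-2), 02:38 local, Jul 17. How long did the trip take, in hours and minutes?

Departure in UTC: 09:40 − 8:00 = 01:40 on Jul 17.
Arrival in UTC: 02:38 + 2:00 = 04:38 on Jul 17.
Elapsed = 04:38 − 01:40 = 2 hours 58 minutes.

2 hours 58 minutes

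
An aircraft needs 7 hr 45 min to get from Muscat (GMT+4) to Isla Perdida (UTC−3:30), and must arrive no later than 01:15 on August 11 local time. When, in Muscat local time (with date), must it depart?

Target arrival in UTC: 01:15 + 3:30 = 04:45 on Aug 11.
Subtract 7 hours 45 minutes → departure 21:00 UTC on Aug 10.
Muscat is UTC+4:00: 21:00 + 4:00 = 01:00 on Aug 11.

01:00 on August 11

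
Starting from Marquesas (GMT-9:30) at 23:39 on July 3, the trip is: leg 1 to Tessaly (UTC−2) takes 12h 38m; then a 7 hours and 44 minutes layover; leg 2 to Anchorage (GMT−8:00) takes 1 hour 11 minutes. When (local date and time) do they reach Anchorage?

Convert departure to UTC: 23:39 + 9:30 = 09:09 UTC on Jul 4.
Add 12 hours 38 minutes leg 1 → 21:47 UTC.
Add 7 hours and 44 minutes layover in Tessaly → 05:31 UTC (Jul 5).
Add 1 hour 11 minutes leg 2 → 06:42 UTC.
Anchorage is UTC−8:00, so local arrival = 06:42 − 8:00 = 22:42 on Jul 4.

22:42 on July 4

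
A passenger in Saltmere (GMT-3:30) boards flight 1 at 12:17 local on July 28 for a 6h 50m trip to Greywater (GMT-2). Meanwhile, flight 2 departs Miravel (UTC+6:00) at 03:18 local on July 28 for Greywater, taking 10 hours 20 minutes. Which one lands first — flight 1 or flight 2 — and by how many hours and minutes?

Flight 1 in UTC: 12:17 + 3:30 = 15:47 on Jul 28.
+6 hours and 50 minutes → arrive 22:37 UTC on Jul 28.
Flight 2 in UTC: 03:18 − 6:00 = 21:18 on Jul 27.
+10 hours 20 minutes → arrive 07:38 UTC on Jul 28.
Flight 2 lands earlier by 14 hours 59 minutes.

the second, by 14 hours 59 minutes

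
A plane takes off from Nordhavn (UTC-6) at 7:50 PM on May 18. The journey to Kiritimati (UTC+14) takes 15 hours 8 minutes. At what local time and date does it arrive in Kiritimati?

Convert departure to UTC: 7:50 PM + 6:00 = 1:50 AM UTC on May 19.
Add 15 hours 8 minutes travel time → 4:58 PM UTC.
Kiritimati is UTC+14:00, so local arrival = 4:58 PM + 14:00 = 6:58 AM on May 20.

6:58 AM on May 20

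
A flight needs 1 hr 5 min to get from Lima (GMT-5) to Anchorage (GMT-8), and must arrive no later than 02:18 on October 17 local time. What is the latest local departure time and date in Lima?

04:13 on October 17

Target arrival in UTC: 02:18 + 8:00 = 10:18 on Oct 17.
Subtract 1 hour and 5 minutes → departure 09:13 UTC on Oct 17.
Lima is UTC−5:00: 09:13 − 5:00 = 04:13 on Oct 17.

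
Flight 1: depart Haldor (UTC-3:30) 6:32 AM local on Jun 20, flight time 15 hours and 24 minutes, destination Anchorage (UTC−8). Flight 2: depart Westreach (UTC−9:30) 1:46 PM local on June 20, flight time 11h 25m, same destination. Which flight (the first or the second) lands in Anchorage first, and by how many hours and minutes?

the first, by 9 hours 15 minutes

Flight 1 in UTC: 6:32 AM + 3:30 = 10:02 AM on Jun 20.
+15 hours and 24 minutes → arrive 1:26 AM UTC on Jun 21.
Flight 2 in UTC: 1:46 PM + 9:30 = 11:16 PM on Jun 20.
+11 hours 25 minutes → arrive 10:41 AM UTC on Jun 21.
Flight 1 lands earlier by 9 hours 15 minutes.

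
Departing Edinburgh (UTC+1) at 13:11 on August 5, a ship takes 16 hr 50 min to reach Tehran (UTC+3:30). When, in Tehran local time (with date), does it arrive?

08:31 on August 6

Tehran is 2:30 ahead of Edinburgh.
After 16 hours and 50 minutes it is 06:01 (Aug 6) in Edinburgh.
Shift by the zone difference: 06:01 + 2:30 = 08:31 on Aug 6 in Tehran.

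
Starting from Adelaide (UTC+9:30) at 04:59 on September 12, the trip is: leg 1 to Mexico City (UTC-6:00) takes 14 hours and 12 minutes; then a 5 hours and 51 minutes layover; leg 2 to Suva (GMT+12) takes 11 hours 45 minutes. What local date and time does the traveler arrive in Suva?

15:17 on September 13

Convert departure to UTC: 04:59 − 9:30 = 19:29 UTC on Sep 11.
Add 14 hours and 12 minutes leg 1 → 09:41 UTC (Sep 12).
Add 5 hours 51 minutes layover in Mexico City → 15:32 UTC.
Add 11 hours and 45 minutes leg 2 → 03:17 UTC (Sep 13).
Suva is UTC+12:00, so local arrival = 03:17 + 12:00 = 15:17 on Sep 13.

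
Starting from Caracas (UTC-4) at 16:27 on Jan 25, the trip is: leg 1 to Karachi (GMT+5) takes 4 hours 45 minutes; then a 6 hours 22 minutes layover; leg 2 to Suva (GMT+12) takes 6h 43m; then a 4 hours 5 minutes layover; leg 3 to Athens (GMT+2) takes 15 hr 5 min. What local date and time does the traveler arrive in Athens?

Convert departure to UTC: 16:27 + 4:00 = 20:27 UTC on Jan 25.
Add 4 hours and 45 minutes leg 1 → 01:12 UTC (Jan 26).
Add 6 hours 22 minutes layover in Karachi → 07:34 UTC.
Add 6 hours and 43 minutes leg 2 → 14:17 UTC.
Add 4 hours 5 minutes layover in Suva → 18:22 UTC.
Add 15 hours and 5 minutes leg 3 → 09:27 UTC (Jan 27).
Athens is UTC+2:00, so local arrival = 09:27 + 2:00 = 11:27 on Jan 27.

11:27 on January 27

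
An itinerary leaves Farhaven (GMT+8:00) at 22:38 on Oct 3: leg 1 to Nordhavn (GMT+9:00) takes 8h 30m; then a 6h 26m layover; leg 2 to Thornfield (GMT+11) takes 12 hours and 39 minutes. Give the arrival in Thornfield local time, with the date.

05:13 on Oct 5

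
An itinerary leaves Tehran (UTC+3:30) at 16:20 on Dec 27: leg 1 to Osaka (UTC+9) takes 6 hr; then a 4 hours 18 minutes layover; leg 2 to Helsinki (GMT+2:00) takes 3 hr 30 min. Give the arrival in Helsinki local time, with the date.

04:38 on Dec 28

Convert departure to UTC: 16:20 − 3:30 = 12:50 UTC on Dec 27.
Add 6 hours leg 1 → 18:50 UTC.
Add 4 hours 18 minutes layover in Osaka → 23:08 UTC.
Add 3 hours 30 minutes leg 2 → 02:38 UTC (Dec 28).
Helsinki is UTC+2:00, so local arrival = 02:38 + 2:00 = 04:38 on Dec 28.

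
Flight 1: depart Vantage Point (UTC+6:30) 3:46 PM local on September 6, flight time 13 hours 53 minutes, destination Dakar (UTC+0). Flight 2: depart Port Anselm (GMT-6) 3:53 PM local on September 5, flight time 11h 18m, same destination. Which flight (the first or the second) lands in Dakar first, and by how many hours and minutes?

the second, by 13 hours 58 minutes

Flight 1 in UTC: 3:46 PM − 6:30 = 9:16 AM on Sep 6.
+13 hours 53 minutes → arrive 11:09 PM UTC on Sep 6.
Flight 2 in UTC: 3:53 PM + 6:00 = 9:53 PM on Sep 5.
+11 hours and 18 minutes → arrive 9:11 AM UTC on Sep 6.
Flight 2 lands earlier by 13 hours 58 minutes.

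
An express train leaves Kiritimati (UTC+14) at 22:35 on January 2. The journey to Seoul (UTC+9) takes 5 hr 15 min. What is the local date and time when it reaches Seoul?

22:50 on January 2

Convert departure to UTC: 22:35 − 14:00 = 08:35 UTC on Jan 2.
Add 5 hours and 15 minutes travel time → 13:50 UTC.
Seoul is UTC+9:00, so local arrival = 13:50 + 9:00 = 22:50 on Jan 2.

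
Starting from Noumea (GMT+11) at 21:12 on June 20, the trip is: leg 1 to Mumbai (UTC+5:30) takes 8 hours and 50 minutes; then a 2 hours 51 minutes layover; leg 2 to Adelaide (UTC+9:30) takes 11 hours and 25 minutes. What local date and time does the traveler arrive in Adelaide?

18:48 on June 21

Convert departure to UTC: 21:12 − 11:00 = 10:12 UTC on Jun 20.
Add 8 hours 50 minutes leg 1 → 19:02 UTC.
Add 2 hours 51 minutes layover in Mumbai → 21:53 UTC.
Add 11 hours and 25 minutes leg 2 → 09:18 UTC (Jun 21).
Adelaide is UTC+9:30, so local arrival = 09:18 + 9:30 = 18:48 on Jun 21.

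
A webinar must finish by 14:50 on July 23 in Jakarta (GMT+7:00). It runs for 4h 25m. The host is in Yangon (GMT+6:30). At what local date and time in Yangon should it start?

09:55 on July 23

Target end time in UTC: 14:50 − 7:00 = 07:50 on Jul 23.
Subtract 4 hours and 25 minutes → start 03:25 UTC on Jul 23.
Yangon is UTC+6:30: 03:25 + 6:30 = 09:55 on Jul 23.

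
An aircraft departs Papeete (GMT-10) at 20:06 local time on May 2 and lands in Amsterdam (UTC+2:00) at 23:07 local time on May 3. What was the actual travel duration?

15 hours 1 minute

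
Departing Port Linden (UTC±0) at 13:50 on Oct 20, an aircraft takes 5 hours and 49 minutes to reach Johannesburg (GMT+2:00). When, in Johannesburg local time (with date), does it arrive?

21:39 on October 20

Port Linden is at UTC+0, so departure is already 13:50 UTC on Oct 20.
Add 5 hours and 49 minutes travel time → 19:39 UTC.
Johannesburg is UTC+2:00, so local arrival = 19:39 + 2:00 = 21:39 on Oct 20.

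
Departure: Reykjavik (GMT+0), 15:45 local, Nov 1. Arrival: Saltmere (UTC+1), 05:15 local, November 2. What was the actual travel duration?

Departure is already UTC: 15:45 on Nov 1.
Arrival in UTC: 05:15 − 1:00 = 04:15 on Nov 2.
Elapsed = 04:15 − 15:45 (+1 day) = 12 hours 30 minutes.

12 hours 30 minutes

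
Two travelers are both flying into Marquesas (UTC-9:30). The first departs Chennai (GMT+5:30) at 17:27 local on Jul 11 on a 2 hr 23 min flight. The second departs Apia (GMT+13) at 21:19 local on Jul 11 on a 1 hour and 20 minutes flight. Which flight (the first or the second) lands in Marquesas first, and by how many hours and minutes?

the second, by 4 hours 41 minutes

Flight 1 in UTC: 17:27 − 5:30 = 11:57 on Jul 11.
+2 hours and 23 minutes → arrive 14:20 UTC on Jul 11.
Flight 2 in UTC: 21:19 − 13:00 = 08:19 on Jul 11.
+1 hour 20 minutes → arrive 09:39 UTC on Jul 11.
Flight 2 lands earlier by 4 hours 41 minutes.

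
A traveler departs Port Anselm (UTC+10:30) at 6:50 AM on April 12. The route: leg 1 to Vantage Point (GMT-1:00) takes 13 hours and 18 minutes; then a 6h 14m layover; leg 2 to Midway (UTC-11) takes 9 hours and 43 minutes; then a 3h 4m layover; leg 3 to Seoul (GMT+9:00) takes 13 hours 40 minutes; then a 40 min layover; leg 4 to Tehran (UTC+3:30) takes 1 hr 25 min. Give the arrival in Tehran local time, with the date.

11:54 PM on Apr 13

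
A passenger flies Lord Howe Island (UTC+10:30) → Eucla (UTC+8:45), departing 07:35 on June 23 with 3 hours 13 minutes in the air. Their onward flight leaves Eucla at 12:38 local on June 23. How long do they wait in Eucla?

Convert departure to UTC: 07:35 − 10:30 = 21:05 UTC on Jun 22.
Add 3 hours and 13 minutes flight time → 00:18 UTC (Jun 23).
Eucla is UTC+8:45, so local arrival = 00:18 + 8:45 = 09:03 on Jun 23.
Layover = 12:38 − 09:03 = 3 hours 35 minutes.

3 hours 35 minutes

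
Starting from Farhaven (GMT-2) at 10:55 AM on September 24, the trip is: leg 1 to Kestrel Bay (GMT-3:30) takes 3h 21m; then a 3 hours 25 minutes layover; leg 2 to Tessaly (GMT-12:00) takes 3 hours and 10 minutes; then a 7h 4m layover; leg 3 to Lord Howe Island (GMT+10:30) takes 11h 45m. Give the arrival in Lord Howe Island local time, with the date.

4:10 AM on Sep 26

Convert departure to UTC: 10:55 AM + 2:00 = 12:55 PM UTC on Sep 24.
Add 3 hours and 21 minutes leg 1 → 4:16 PM UTC.
Add 3 hours and 25 minutes layover in Kestrel Bay → 7:41 PM UTC.
Add 3 hours and 10 minutes leg 2 → 10:51 PM UTC.
Add 7 hours 4 minutes layover in Tessaly → 5:55 AM UTC (Sep 25).
Add 11 hours 45 minutes leg 3 → 5:40 PM UTC.
Lord Howe Island is UTC+10:30, so local arrival = 5:40 PM + 10:30 = 4:10 AM on Sep 26.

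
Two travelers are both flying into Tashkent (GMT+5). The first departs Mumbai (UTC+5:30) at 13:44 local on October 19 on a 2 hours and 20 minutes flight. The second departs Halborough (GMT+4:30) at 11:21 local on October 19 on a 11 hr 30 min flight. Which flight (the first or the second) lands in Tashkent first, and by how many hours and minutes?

Flight 1 in UTC: 13:44 − 5:30 = 08:14 on Oct 19.
+2 hours and 20 minutes → arrive 10:34 UTC on Oct 19.
Flight 2 in UTC: 11:21 − 4:30 = 06:51 on Oct 19.
+11 hours 30 minutes → arrive 18:21 UTC on Oct 19.
Flight 1 lands earlier by 7 hours 47 minutes.

the first, by 7 hours 47 minutes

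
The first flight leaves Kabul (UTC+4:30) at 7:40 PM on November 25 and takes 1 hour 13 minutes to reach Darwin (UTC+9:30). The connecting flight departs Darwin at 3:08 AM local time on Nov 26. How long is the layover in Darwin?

1 hour 15 minutes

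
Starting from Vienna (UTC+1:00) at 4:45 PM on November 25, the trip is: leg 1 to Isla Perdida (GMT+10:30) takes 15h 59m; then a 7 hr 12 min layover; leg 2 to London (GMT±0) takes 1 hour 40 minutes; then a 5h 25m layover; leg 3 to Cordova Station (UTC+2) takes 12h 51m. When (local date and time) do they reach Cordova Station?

12:52 PM on Nov 27

Convert departure to UTC: 4:45 PM − 1:00 = 3:45 PM UTC on Nov 25.
Add 15 hours 59 minutes leg 1 → 7:44 AM UTC (Nov 26).
Add 7 hours and 12 minutes layover in Isla Perdida → 2:56 PM UTC.
Add 1 hour and 40 minutes leg 2 → 4:36 PM UTC.
Add 5 hours 25 minutes layover in London → 10:01 PM UTC.
Add 12 hours 51 minutes leg 3 → 10:52 AM UTC (Nov 27).
Cordova Station is UTC+2:00, so local arrival = 10:52 AM + 2:00 = 12:52 PM on Nov 27.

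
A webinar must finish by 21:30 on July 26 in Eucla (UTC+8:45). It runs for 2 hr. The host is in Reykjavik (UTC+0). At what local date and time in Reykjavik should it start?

Target end time in UTC: 21:30 − 8:45 = 12:45 on Jul 26.
Subtract 2 hours → start 10:45 UTC on Jul 26.
Reykjavik is UTC+0, so start is 10:45 on Jul 26.

10:45 on July 26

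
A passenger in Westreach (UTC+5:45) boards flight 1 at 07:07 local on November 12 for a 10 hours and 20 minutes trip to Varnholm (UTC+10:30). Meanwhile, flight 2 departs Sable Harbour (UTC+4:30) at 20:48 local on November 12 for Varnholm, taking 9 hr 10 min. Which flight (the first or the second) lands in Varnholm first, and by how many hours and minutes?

Flight 1 in UTC: 07:07 − 5:45 = 01:22 on Nov 12.
+10 hours and 20 minutes → arrive 11:42 UTC on Nov 12.
Flight 2 in UTC: 20:48 − 4:30 = 16:18 on Nov 12.
+9 hours 10 minutes → arrive 01:28 UTC on Nov 13.
Flight 1 lands earlier by 13 hours 46 minutes.

the first, by 13 hours 46 minutes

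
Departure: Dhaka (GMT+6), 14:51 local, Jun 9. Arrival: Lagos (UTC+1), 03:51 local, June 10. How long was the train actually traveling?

18 hours

Departure in UTC: 14:51 − 6:00 = 08:51 on Jun 9.
Arrival in UTC: 03:51 − 1:00 = 02:51 on Jun 10.
Elapsed = 02:51 − 08:51 (+1 day) = 18 hours.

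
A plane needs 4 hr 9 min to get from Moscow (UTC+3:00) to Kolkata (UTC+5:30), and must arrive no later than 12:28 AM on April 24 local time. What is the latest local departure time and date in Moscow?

5:49 PM on April 23

Target arrival in UTC: 12:28 AM − 5:30 = 6:58 PM on Apr 23.
Subtract 4 hours 9 minutes → departure 2:49 PM UTC on Apr 23.
Moscow is UTC+3:00: 2:49 PM + 3:00 = 5:49 PM on Apr 23.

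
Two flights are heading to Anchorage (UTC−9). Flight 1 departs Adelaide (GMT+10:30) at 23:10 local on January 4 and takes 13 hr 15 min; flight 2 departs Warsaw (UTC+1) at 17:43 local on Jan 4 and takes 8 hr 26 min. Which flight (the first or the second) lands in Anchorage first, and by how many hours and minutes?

the second, by 46 minutes

Flight 1 in UTC: 23:10 − 10:30 = 12:40 on Jan 4.
+13 hours 15 minutes → arrive 01:55 UTC on Jan 5.
Flight 2 in UTC: 17:43 − 1:00 = 16:43 on Jan 4.
+8 hours 26 minutes → arrive 01:09 UTC on Jan 5.
Flight 2 lands earlier by 46 minutes.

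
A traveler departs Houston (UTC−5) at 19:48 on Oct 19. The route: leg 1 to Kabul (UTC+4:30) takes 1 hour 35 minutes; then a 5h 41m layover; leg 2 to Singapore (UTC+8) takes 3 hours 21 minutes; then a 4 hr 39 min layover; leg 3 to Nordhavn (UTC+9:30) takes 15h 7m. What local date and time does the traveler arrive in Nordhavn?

Convert departure to UTC: 19:48 + 5:00 = 00:48 UTC on Oct 20.
Add 1 hour and 35 minutes leg 1 → 02:23 UTC.
Add 5 hours and 41 minutes layover in Kabul → 08:04 UTC.
Add 3 hours 21 minutes leg 2 → 11:25 UTC.
Add 4 hours 39 minutes layover in Singapore → 16:04 UTC.
Add 15 hours and 7 minutes leg 3 → 07:11 UTC (Oct 21).
Nordhavn is UTC+9:30, so local arrival = 07:11 + 9:30 = 16:41 on Oct 21.

16:41 on Oct 21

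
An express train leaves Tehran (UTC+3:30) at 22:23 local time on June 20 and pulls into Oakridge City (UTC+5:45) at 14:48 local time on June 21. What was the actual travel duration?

14 hours 10 minutes

Oakridge City is 2:15 ahead of Tehran.
Clock-face elapsed time (ignoring zones) is 16 hours 25 minutes.
Actual elapsed = 16 hours 25 minutes − 2:15 = 14 hours 10 minutes.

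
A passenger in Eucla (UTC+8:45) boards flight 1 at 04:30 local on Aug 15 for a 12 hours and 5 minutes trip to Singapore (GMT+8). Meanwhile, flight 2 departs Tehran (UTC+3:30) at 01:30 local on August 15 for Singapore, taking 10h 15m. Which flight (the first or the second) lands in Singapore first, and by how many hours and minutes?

Flight 1 in UTC: 04:30 − 8:45 = 19:45 on Aug 14.
+12 hours 5 minutes → arrive 07:50 UTC on Aug 15.
Flight 2 in UTC: 01:30 − 3:30 = 22:00 on Aug 14.
+10 hours 15 minutes → arrive 08:15 UTC on Aug 15.
Flight 1 lands earlier by 25 minutes.

the first, by 25 minutes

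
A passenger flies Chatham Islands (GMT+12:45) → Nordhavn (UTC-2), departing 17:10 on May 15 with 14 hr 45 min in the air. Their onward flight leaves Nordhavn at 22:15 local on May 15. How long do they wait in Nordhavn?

Convert departure to UTC: 17:10 − 12:45 = 04:25 UTC on May 15.
Add 14 hours and 45 minutes flight time → 19:10 UTC.
Nordhavn is UTC−2:00, so local arrival = 19:10 − 2:00 = 17:10 on May 15.
Layover = 22:15 − 17:10 = 5 hours 5 minutes.

5 hours 5 minutes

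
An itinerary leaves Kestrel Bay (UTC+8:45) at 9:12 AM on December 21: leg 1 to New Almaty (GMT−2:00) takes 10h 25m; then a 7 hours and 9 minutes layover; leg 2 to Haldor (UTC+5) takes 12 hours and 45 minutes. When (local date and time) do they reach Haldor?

11:46 AM on December 22

Convert departure to UTC: 9:12 AM − 8:45 = 12:27 AM UTC on Dec 21.
Add 10 hours and 25 minutes leg 1 → 10:52 AM UTC.
Add 7 hours and 9 minutes layover in New Almaty → 6:01 PM UTC.
Add 12 hours 45 minutes leg 2 → 6:46 AM UTC (Dec 22).
Haldor is UTC+5:00, so local arrival = 6:46 AM + 5:00 = 11:46 AM on Dec 22.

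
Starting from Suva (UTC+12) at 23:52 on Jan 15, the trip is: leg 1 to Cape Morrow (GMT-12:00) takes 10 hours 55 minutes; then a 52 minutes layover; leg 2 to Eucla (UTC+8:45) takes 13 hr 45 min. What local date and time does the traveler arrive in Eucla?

Convert departure to UTC: 23:52 − 12:00 = 11:52 UTC on Jan 15.
Add 10 hours and 55 minutes leg 1 → 22:47 UTC.
Add 52 minutes layover in Cape Morrow → 23:39 UTC.
Add 13 hours 45 minutes leg 2 → 13:24 UTC (Jan 16).
Eucla is UTC+8:45, so local arrival = 13:24 + 8:45 = 22:09 on Jan 16.

22:09 on January 16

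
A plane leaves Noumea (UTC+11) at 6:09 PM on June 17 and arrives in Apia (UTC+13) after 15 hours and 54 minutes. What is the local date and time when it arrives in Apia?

Convert departure to UTC: 6:09 PM − 11:00 = 7:09 AM UTC on Jun 17.
Add 15 hours and 54 minutes travel time → 11:03 PM UTC.
Apia is UTC+13:00, so local arrival = 11:03 PM + 13:00 = 12:03 PM on Jun 18.

12:03 PM on June 18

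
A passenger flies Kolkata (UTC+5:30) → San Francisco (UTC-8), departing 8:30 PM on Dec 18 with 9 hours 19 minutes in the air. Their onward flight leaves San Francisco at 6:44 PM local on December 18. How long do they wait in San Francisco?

Convert departure to UTC: 8:30 PM − 5:30 = 3:00 PM UTC on Dec 18.
Add 9 hours and 19 minutes flight time → 12:19 AM UTC (Dec 19).
San Francisco is UTC−8:00, so local arrival = 12:19 AM − 8:00 = 4:19 PM on Dec 18.
Layover = 6:44 PM − 4:19 PM = 2 hours 25 minutes.

2 hours 25 minutes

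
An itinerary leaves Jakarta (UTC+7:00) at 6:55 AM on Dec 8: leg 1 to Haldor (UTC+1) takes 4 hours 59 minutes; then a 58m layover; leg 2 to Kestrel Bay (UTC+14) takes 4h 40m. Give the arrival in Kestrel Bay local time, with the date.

Convert departure to UTC: 6:55 AM − 7:00 = 11:55 PM UTC on Dec 7.
Add 4 hours and 59 minutes leg 1 → 4:54 AM UTC (Dec 8).
Add 58 minutes layover in Haldor → 5:52 AM UTC.
Add 4 hours 40 minutes leg 2 → 10:32 AM UTC.
Kestrel Bay is UTC+14:00, so local arrival = 10:32 AM + 14:00 = 12:32 AM on Dec 9.

12:32 AM on Dec 9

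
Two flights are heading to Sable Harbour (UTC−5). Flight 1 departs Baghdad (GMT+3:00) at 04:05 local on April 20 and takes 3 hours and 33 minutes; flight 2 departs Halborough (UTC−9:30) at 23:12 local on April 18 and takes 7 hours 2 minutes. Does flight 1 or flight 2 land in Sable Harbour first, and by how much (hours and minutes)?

the second, by 12 hours 54 minutes

Flight 1 in UTC: 04:05 − 3:00 = 01:05 on Apr 20.
+3 hours 33 minutes → arrive 04:38 UTC on Apr 20.
Flight 2 in UTC: 23:12 + 9:30 = 08:42 on Apr 19.
+7 hours 2 minutes → arrive 15:44 UTC on Apr 19.
Flight 2 lands earlier by 12 hours 54 minutes.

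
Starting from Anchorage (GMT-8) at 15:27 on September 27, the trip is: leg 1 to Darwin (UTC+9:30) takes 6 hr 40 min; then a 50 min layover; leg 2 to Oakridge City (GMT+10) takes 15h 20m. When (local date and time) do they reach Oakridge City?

Convert departure to UTC: 15:27 + 8:00 = 23:27 UTC on Sep 27.
Add 6 hours and 40 minutes leg 1 → 06:07 UTC (Sep 28).
Add 50 minutes layover in Darwin → 06:57 UTC.
Add 15 hours 20 minutes leg 2 → 22:17 UTC.
Oakridge City is UTC+10:00, so local arrival = 22:17 + 10:00 = 08:17 on Sep 29.

08:17 on September 29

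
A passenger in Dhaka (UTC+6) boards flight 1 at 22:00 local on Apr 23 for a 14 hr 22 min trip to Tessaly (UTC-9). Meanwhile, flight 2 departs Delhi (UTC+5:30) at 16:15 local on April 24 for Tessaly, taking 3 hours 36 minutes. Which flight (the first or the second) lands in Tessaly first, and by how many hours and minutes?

Flight 1 in UTC: 22:00 − 6:00 = 16:00 on Apr 23.
+14 hours 22 minutes → arrive 06:22 UTC on Apr 24.
Flight 2 in UTC: 16:15 − 5:30 = 10:45 on Apr 24.
+3 hours and 36 minutes → arrive 14:21 UTC on Apr 24.
Flight 1 lands earlier by 7 hours 59 minutes.

the first, by 7 hours 59 minutes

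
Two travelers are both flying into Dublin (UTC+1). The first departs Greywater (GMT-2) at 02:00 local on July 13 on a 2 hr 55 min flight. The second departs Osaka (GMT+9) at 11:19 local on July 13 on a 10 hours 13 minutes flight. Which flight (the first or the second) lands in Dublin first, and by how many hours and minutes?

the first, by 5 hours 37 minutes

Flight 1 in UTC: 02:00 + 2:00 = 04:00 on Jul 13.
+2 hours and 55 minutes → arrive 06:55 UTC on Jul 13.
Flight 2 in UTC: 11:19 − 9:00 = 02:19 on Jul 13.
+10 hours and 13 minutes → arrive 12:32 UTC on Jul 13.
Flight 1 lands earlier by 5 hours 37 minutes.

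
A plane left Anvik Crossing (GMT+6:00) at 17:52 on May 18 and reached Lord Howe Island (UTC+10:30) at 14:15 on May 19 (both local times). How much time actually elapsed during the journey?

15 hours 53 minutes

Departure in UTC: 17:52 − 6:00 = 11:52 on May 18.
Arrival in UTC: 14:15 − 10:30 = 03:45 on May 19.
Elapsed = 03:45 − 11:52 (+1 day) = 15 hours 53 minutes.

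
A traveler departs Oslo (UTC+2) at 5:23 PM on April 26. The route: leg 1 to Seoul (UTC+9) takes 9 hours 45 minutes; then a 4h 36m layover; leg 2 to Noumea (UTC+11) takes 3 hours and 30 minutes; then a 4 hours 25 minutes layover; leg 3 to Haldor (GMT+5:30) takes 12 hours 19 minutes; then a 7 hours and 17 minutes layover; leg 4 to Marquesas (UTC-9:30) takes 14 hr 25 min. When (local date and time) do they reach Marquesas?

2:10 PM on April 28

Convert departure to UTC: 5:23 PM − 2:00 = 3:23 PM UTC on Apr 26.
Add 9 hours 45 minutes leg 1 → 1:08 AM UTC (Apr 27).
Add 4 hours 36 minutes layover in Seoul → 5:44 AM UTC.
Add 3 hours and 30 minutes leg 2 → 9:14 AM UTC.
Add 4 hours and 25 minutes layover in Noumea → 1:39 PM UTC.
Add 12 hours 19 minutes leg 3 → 1:58 AM UTC (Apr 28).
Add 7 hours 17 minutes layover in Haldor → 9:15 AM UTC.
Add 14 hours and 25 minutes leg 4 → 11:40 PM UTC.
Marquesas is UTC−9:30, so local arrival = 11:40 PM − 9:30 = 2:10 PM on Apr 28.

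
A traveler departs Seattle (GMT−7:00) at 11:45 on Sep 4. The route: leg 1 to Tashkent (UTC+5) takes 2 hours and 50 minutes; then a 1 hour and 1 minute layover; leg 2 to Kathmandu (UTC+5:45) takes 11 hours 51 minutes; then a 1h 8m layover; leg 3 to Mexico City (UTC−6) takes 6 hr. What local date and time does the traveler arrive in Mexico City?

Convert departure to UTC: 11:45 + 7:00 = 18:45 UTC on Sep 4.
Add 2 hours 50 minutes leg 1 → 21:35 UTC.
Add 1 hour and 1 minute layover in Tashkent → 22:36 UTC.
Add 11 hours and 51 minutes leg 2 → 10:27 UTC (Sep 5).
Add 1 hour and 8 minutes layover in Kathmandu → 11:35 UTC.
Add 6 hours leg 3 → 17:35 UTC.
Mexico City is UTC−6:00, so local arrival = 17:35 − 6:00 = 11:35 on Sep 5.

11:35 on September 5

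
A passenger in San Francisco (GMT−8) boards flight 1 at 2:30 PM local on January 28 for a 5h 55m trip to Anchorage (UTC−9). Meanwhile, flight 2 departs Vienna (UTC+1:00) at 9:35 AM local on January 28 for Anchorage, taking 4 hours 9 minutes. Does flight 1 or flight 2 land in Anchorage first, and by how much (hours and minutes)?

the second, by 15 hours 41 minutes

Flight 1 in UTC: 2:30 PM + 8:00 = 10:30 PM on Jan 28.
+5 hours and 55 minutes → arrive 4:25 AM UTC on Jan 29.
Flight 2 in UTC: 9:35 AM − 1:00 = 8:35 AM on Jan 28.
+4 hours 9 minutes → arrive 12:44 PM UTC on Jan 28.
Flight 2 lands earlier by 15 hours 41 minutes.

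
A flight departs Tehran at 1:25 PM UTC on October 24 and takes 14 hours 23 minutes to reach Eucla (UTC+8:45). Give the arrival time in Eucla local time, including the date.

12:33 PM on October 25

Departure is given in UTC: 1:25 PM on Oct 24.
Add 14 hours 23 minutes → 3:48 AM UTC (Oct 25).
Eucla is UTC+8:45: 3:48 AM + 8:45 = 12:33 PM on Oct 25.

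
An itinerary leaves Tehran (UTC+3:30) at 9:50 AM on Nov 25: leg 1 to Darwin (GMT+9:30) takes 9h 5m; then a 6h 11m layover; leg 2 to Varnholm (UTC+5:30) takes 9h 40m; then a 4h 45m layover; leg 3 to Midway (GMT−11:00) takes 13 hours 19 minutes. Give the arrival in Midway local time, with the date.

Convert departure to UTC: 9:50 AM − 3:30 = 6:20 AM UTC on Nov 25.
Add 9 hours 5 minutes leg 1 → 3:25 PM UTC.
Add 6 hours 11 minutes layover in Darwin → 9:36 PM UTC.
Add 9 hours and 40 minutes leg 2 → 7:16 AM UTC (Nov 26).
Add 4 hours and 45 minutes layover in Varnholm → 12:01 PM UTC.
Add 13 hours 19 minutes leg 3 → 1:20 AM UTC (Nov 27).
Midway is UTC−11:00, so local arrival = 1:20 AM − 11:00 = 2:20 PM on Nov 26.

2:20 PM on Nov 26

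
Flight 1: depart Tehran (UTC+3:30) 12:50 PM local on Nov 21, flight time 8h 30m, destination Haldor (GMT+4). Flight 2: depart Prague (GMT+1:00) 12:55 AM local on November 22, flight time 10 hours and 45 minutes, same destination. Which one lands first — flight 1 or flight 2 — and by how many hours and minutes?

the first, by 16 hours 50 minutes

Flight 1 in UTC: 12:50 PM − 3:30 = 9:20 AM on Nov 21.
+8 hours 30 minutes → arrive 5:50 PM UTC on Nov 21.
Flight 2 in UTC: 12:55 AM − 1:00 = 11:55 PM on Nov 21.
+10 hours and 45 minutes → arrive 10:40 AM UTC on Nov 22.
Flight 1 lands earlier by 16 hours 50 minutes.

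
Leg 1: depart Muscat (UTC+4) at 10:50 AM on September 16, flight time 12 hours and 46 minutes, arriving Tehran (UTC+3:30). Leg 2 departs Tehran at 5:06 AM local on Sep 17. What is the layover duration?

6 hours

Convert departure to UTC: 10:50 AM − 4:00 = 6:50 AM UTC on Sep 16.
Add 12 hours and 46 minutes flight time → 7:36 PM UTC.
Tehran is UTC+3:30, so local arrival = 7:36 PM + 3:30 = 11:06 PM on Sep 16.
Layover = 5:06 AM − 11:06 PM (+1 day) = 6 hours.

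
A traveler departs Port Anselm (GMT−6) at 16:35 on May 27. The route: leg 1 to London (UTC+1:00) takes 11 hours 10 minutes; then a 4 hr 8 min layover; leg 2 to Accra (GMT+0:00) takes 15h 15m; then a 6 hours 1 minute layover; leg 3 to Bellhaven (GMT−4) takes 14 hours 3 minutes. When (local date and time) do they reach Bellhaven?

21:12 on May 29

Convert departure to UTC: 16:35 + 6:00 = 22:35 UTC on May 27.
Add 11 hours and 10 minutes leg 1 → 09:45 UTC (May 28).
Add 4 hours and 8 minutes layover in London → 13:53 UTC.
Add 15 hours and 15 minutes leg 2 → 05:08 UTC (May 29).
Add 6 hours 1 minute layover in Accra → 11:09 UTC.
Add 14 hours and 3 minutes leg 3 → 01:12 UTC (May 30).
Bellhaven is UTC−4:00, so local arrival = 01:12 − 4:00 = 21:12 on May 29.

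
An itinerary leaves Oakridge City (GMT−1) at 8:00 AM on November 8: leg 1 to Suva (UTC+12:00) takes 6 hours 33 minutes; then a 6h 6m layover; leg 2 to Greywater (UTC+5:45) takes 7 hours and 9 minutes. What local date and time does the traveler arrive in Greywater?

10:33 AM on November 9

Convert departure to UTC: 8:00 AM + 1:00 = 9:00 AM UTC on Nov 8.
Add 6 hours and 33 minutes leg 1 → 3:33 PM UTC.
Add 6 hours 6 minutes layover in Suva → 9:39 PM UTC.
Add 7 hours and 9 minutes leg 2 → 4:48 AM UTC (Nov 9).
Greywater is UTC+5:45, so local arrival = 4:48 AM + 5:45 = 10:33 AM on Nov 9.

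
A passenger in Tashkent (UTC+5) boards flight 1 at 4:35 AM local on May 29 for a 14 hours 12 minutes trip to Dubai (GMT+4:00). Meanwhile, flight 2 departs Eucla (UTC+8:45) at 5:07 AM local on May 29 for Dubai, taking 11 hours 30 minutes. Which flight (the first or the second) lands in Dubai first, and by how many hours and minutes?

Flight 1 in UTC: 4:35 AM − 5:00 = 11:35 PM on May 28.
+14 hours and 12 minutes → arrive 1:47 PM UTC on May 29.
Flight 2 in UTC: 5:07 AM − 8:45 = 8:22 PM on May 28.
+11 hours and 30 minutes → arrive 7:52 AM UTC on May 29.
Flight 2 lands earlier by 5 hours 55 minutes.

the second, by 5 hours 55 minutes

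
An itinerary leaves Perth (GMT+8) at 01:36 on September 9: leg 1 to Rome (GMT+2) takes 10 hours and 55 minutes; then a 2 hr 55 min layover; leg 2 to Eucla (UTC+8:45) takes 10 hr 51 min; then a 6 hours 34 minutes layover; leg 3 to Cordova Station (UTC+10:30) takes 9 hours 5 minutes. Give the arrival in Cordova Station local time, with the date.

20:26 on Sep 10

Convert departure to UTC: 01:36 − 8:00 = 17:36 UTC on Sep 8.
Add 10 hours and 55 minutes leg 1 → 04:31 UTC (Sep 9).
Add 2 hours 55 minutes layover in Rome → 07:26 UTC.
Add 10 hours 51 minutes leg 2 → 18:17 UTC.
Add 6 hours and 34 minutes layover in Eucla → 00:51 UTC (Sep 10).
Add 9 hours 5 minutes leg 3 → 09:56 UTC.
Cordova Station is UTC+10:30, so local arrival = 09:56 + 10:30 = 20:26 on Sep 10.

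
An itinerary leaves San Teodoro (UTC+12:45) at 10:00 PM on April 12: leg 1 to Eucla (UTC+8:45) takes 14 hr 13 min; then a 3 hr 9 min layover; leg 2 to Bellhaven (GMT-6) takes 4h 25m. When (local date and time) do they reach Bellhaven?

1:02 AM on April 13

Convert departure to UTC: 10:00 PM − 12:45 = 9:15 AM UTC on Apr 12.
Add 14 hours and 13 minutes leg 1 → 11:28 PM UTC.
Add 3 hours 9 minutes layover in Eucla → 2:37 AM UTC (Apr 13).
Add 4 hours and 25 minutes leg 2 → 7:02 AM UTC.
Bellhaven is UTC−6:00, so local arrival = 7:02 AM − 6:00 = 1:02 AM on Apr 13.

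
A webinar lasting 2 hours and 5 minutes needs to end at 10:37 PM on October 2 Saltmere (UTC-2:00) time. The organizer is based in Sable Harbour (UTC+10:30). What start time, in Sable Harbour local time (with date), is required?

9:02 AM on October 3

Target end time in UTC: 10:37 PM + 2:00 = 12:37 AM on Oct 3.
Subtract 2 hours and 5 minutes → start 10:32 PM UTC on Oct 2.
Sable Harbour is UTC+10:30: 10:32 PM + 10:30 = 9:02 AM on Oct 3.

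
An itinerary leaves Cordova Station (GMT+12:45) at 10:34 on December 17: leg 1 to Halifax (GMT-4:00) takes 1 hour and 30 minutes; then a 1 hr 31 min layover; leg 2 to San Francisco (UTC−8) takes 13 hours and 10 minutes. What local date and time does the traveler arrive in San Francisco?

Convert departure to UTC: 10:34 − 12:45 = 21:49 UTC on Dec 16.
Add 1 hour and 30 minutes leg 1 → 23:19 UTC.
Add 1 hour and 31 minutes layover in Halifax → 00:50 UTC (Dec 17).
Add 13 hours 10 minutes leg 2 → 14:00 UTC.
San Francisco is UTC−8:00, so local arrival = 14:00 − 8:00 = 06:00 on Dec 17.

06:00 on December 17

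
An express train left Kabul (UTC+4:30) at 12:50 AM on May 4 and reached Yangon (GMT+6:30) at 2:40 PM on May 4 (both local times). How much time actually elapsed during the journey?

11 hours 50 minutes

Yangon is 2:00 ahead of Kabul.
Clock-face elapsed time (ignoring zones) is 13 hours 50 minutes.
Actual elapsed = 13 hours 50 minutes − 2:00 = 11 hours 50 minutes.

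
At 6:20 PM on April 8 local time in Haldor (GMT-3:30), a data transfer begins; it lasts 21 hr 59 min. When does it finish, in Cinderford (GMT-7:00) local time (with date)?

12:49 PM on April 9

Convert start to UTC: 6:20 PM + 3:30 = 9:50 PM UTC on Apr 8.
Add 21 hours 59 minutes duration → 7:49 PM UTC (Apr 9).
Cinderford is UTC−7:00, so local end time = 7:49 PM − 7:00 = 12:49 PM on Apr 9.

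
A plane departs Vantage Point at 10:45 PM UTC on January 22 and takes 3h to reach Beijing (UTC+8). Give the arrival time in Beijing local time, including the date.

9:45 AM on Jan 23

Departure is given in UTC: 10:45 PM on Jan 22.
Add 3 hours → 1:45 AM UTC (Jan 23).
Beijing is UTC+8:00: 1:45 AM + 8:00 = 9:45 AM on Jan 23.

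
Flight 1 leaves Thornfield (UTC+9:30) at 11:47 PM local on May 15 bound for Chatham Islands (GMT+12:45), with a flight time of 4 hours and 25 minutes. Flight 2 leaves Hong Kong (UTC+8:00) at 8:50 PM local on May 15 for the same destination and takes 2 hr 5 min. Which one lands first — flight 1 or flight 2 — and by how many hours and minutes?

the second, by 3 hours 47 minutes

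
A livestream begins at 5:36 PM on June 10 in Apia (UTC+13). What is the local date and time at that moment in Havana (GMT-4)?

12:36 AM on June 10

In UTC: 5:36 PM − 13:00 = 4:36 AM on Jun 10.
Havana is UTC−4:00: 4:36 AM − 4:00 = 12:36 AM on Jun 10.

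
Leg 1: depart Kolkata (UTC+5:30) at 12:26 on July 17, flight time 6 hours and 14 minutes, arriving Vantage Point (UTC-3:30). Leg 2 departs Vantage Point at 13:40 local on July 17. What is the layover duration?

Convert departure to UTC: 12:26 − 5:30 = 06:56 UTC on Jul 17.
Add 6 hours and 14 minutes flight time → 13:10 UTC.
Vantage Point is UTC−3:30, so local arrival = 13:10 − 3:30 = 09:40 on Jul 17.
Layover = 13:40 − 09:40 = 4 hours.

4 hours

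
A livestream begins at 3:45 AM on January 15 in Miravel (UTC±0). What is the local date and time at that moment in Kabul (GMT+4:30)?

8:15 AM on January 15

Kabul is 4:30 ahead of Miravel.
Shift by the zone difference: 3:45 AM + 4:30 = 8:15 AM on Jan 15 in Kabul.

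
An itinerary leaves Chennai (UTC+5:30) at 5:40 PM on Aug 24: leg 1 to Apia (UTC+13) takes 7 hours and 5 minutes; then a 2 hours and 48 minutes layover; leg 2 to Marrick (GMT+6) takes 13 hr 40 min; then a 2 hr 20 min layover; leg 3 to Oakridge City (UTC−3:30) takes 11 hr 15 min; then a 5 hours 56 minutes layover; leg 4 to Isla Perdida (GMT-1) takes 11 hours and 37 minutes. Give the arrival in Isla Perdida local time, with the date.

5:51 PM on Aug 26

Convert departure to UTC: 5:40 PM − 5:30 = 12:10 PM UTC on Aug 24.
Add 7 hours 5 minutes leg 1 → 7:15 PM UTC.
Add 2 hours and 48 minutes layover in Apia → 10:03 PM UTC.
Add 13 hours 40 minutes leg 2 → 11:43 AM UTC (Aug 25).
Add 2 hours 20 minutes layover in Marrick → 2:03 PM UTC.
Add 11 hours and 15 minutes leg 3 → 1:18 AM UTC (Aug 26).
Add 5 hours and 56 minutes layover in Oakridge City → 7:14 AM UTC.
Add 11 hours and 37 minutes leg 4 → 6:51 PM UTC.
Isla Perdida is UTC−1:00, so local arrival = 6:51 PM − 1:00 = 5:51 PM on Aug 26.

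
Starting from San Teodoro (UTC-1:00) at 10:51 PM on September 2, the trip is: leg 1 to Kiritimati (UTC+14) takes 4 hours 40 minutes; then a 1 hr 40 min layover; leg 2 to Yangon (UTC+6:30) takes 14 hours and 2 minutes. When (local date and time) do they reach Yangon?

2:43 AM on September 4

Convert departure to UTC: 10:51 PM + 1:00 = 11:51 PM UTC on Sep 2.
Add 4 hours and 40 minutes leg 1 → 4:31 AM UTC (Sep 3).
Add 1 hour 40 minutes layover in Kiritimati → 6:11 AM UTC.
Add 14 hours 2 minutes leg 2 → 8:13 PM UTC.
Yangon is UTC+6:30, so local arrival = 8:13 PM + 6:30 = 2:43 AM on Sep 4.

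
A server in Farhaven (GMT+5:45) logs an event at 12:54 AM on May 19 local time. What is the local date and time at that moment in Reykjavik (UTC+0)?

7:09 PM on May 18

In UTC: 12:54 AM − 5:45 = 7:09 PM on May 18.
Reykjavik is UTC+0, so it is 7:09 PM on May 18.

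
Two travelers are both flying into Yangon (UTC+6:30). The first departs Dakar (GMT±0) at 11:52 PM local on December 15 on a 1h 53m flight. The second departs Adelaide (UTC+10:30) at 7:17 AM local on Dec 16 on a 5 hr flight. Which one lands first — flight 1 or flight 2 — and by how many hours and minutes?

the first, by 2 minutes

Flight 1 departs at 11:52 PM UTC (Dec 15).
+1 hour and 53 minutes → arrive 1:45 AM UTC on Dec 16.
Flight 2 in UTC: 7:17 AM − 10:30 = 8:47 PM on Dec 15.
+5 hours → arrive 1:47 AM UTC on Dec 16.
Flight 1 lands earlier by 2 minutes.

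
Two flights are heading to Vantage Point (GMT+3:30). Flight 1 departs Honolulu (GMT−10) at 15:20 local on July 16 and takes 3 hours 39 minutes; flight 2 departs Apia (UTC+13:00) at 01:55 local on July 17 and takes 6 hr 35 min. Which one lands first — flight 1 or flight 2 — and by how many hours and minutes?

Flight 1 in UTC: 15:20 + 10:00 = 01:20 on Jul 17.
+3 hours and 39 minutes → arrive 04:59 UTC on Jul 17.
Flight 2 in UTC: 01:55 − 13:00 = 12:55 on Jul 16.
+6 hours 35 minutes → arrive 19:30 UTC on Jul 16.
Flight 2 lands earlier by 9 hours 29 minutes.

the second, by 9 hours 29 minutes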